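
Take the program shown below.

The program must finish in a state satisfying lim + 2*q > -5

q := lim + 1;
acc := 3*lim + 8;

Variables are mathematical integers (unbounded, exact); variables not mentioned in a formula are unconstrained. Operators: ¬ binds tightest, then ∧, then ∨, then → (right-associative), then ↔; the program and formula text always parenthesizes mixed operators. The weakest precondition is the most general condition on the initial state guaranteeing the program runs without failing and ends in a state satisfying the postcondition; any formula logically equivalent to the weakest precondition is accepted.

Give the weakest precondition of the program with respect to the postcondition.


Working backward. After the program, lim + 2*q > -5 must hold.
Before acc := 3*lim + 8: lim + 2*q > -5
Before q := lim + 1: 3*lim > -7
Answer: WP = 3*lim > -7


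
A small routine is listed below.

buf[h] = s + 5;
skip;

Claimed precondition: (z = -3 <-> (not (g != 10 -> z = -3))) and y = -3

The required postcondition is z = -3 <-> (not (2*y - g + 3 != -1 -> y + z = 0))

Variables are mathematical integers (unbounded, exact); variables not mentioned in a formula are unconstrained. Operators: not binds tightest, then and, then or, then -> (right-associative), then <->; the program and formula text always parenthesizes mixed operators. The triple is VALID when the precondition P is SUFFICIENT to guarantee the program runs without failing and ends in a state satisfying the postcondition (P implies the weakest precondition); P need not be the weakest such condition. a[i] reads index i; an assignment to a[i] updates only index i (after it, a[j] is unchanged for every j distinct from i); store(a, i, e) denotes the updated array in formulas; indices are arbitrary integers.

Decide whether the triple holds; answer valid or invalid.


Working backward. After the program, the postcondition z = -3 <-> (not (2*y - g + 3 != -1 -> y + z = 0)) must hold; in canonical form it is z = -3 <-> (not (2*y != g - 4 -> y + z = 0)).
Before skip: z = -3 <-> (not (2*y != g - 4 -> y + z = 0))
Before buf[h] := s + 5: z = -3 <-> (not (2*y != g - 4 -> y + z = 0))
The weakest precondition is z = -3 <-> (not (2*y != g - 4 -> y + z = 0)).
Check whether (z = -3 <-> (not (g != 10 -> z = -3))) and y = -3 implies it.
Countermodel: at the initial state g = 10, y = -3, z = -4, the precondition holds but the weakest precondition fails.
Answer: invalid


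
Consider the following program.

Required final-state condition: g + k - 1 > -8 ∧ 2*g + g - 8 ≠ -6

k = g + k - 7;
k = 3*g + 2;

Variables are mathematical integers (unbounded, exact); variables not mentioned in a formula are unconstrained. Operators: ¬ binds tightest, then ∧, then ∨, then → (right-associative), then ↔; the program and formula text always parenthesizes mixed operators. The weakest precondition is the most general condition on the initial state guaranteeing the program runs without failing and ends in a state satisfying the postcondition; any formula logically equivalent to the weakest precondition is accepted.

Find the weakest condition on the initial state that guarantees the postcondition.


Working backward. After the program, the postcondition g + k - 1 > -8 ∧ 2*g + g - 8 ≠ -6 must hold; in canonical form it is g + k > -7 ∧ 3*g ≠ 2.
Before k := 3*g + 2: 4*g > -9 ∧ 3*g ≠ 2
Before k := g + k - 7: 4*g > -9 ∧ 3*g ≠ 2
Answer: WP = 4*g > -9 ∧ 3*g ≠ 2


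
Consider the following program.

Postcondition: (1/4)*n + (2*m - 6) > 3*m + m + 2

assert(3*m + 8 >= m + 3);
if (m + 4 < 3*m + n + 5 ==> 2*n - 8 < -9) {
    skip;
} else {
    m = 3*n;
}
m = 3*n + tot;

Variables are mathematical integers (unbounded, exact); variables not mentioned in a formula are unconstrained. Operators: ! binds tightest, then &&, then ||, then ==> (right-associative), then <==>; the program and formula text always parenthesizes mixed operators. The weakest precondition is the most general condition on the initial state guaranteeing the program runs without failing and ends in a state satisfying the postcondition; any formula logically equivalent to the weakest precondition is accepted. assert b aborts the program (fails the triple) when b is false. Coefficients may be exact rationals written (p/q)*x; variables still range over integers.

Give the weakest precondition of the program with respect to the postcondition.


Working backward. After the program, the postcondition (1/4)*n + (2*m - 6) > 3*m + m + 2 must hold; in canonical form it is (1/4)*n > 2*m + 8.
Before m := 3*n + tot: (23/4)*n + 2*tot < -8
Then branch requires (23/4)*n + 2*tot < -8; else branch requires (23/4)*n + 2*tot < -8.
Before the if: ((2*m + n > -1 ==> 2*n < -1) ==> (23/4)*n + 2*tot < -8) && ((!(2*m + n > -1 ==> 2*n < -1)) ==> (23/4)*n + 2*tot < -8)
Before assert 3*m + 8 >= m + 3: 2*m >= -5 && ((2*m + n > -1 ==> 2*n < -1) ==> (23/4)*n + 2*tot < -8) && ((!(2*m + n > -1 ==> 2*n < -1)) ==> (23/4)*n + 2*tot < -8)
Answer: WP = 2*m >= -5 && ((2*m + n > -1 ==> 2*n < -1) ==> (23/4)*n + 2*tot < -8) && ((!(2*m + n > -1 ==> 2*n < -1)) ==> (23/4)*n + 2*tot < -8)


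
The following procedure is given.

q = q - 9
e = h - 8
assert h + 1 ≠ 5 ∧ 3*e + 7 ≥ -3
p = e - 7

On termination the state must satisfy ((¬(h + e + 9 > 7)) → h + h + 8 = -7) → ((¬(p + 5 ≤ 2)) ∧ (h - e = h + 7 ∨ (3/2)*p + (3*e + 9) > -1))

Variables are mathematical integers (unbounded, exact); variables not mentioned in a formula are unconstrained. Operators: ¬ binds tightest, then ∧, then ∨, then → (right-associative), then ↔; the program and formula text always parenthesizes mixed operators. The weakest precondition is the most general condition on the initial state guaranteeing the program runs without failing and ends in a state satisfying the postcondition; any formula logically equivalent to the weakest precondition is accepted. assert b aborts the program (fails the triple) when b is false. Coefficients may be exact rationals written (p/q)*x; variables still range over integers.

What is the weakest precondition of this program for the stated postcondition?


Working backward. After the program, the postcondition ((¬(h + e + 9 > 7)) → h + h + 8 = -7) → ((¬(p + 5 ≤ 2)) ∧ (h - e = h + 7 ∨ (3/2)*p + (3*e + 9) > -1)) must hold; in canonical form it is ((¬(e + h > -2)) → 2*h = -15) → ((¬(p ≤ -3)) ∧ (e = -7 ∨ 3*e + (3/2)*p > -10)).
Before p := e - 7: ((¬(e + h > -2)) → 2*h = -15) → ((¬(e ≤ 4)) ∧ (e = -7 ∨ (9/2)*e > 1/2))
Before assert h + 1 ≠ 5 ∧ 3*e + 7 ≥ -3: h ≠ 4 ∧ 3*e ≥ -10 ∧ (((¬(e + h > -2)) → 2*h = -15) → ((¬(e ≤ 4)) ∧ (e = -7 ∨ (9/2)*e > 1/2)))
Before e := h - 8: h ≠ 4 ∧ 3*h ≥ 14 ∧ (((¬(2*h > 6)) → 2*h = -15) → ((¬(h ≤ 12)) ∧ (h = 1 ∨ (9/2)*h > 73/2)))
Before q := q - 9: h ≠ 4 ∧ 3*h ≥ 14 ∧ (((¬(2*h > 6)) → 2*h = -15) → ((¬(h ≤ 12)) ∧ (h = 1 ∨ (9/2)*h > 73/2)))
Answer: WP = h ≠ 4 ∧ 3*h ≥ 14 ∧ (((¬(2*h > 6)) → 2*h = -15) → ((¬(h ≤ 12)) ∧ (h = 1 ∨ (9/2)*h > 73/2)))


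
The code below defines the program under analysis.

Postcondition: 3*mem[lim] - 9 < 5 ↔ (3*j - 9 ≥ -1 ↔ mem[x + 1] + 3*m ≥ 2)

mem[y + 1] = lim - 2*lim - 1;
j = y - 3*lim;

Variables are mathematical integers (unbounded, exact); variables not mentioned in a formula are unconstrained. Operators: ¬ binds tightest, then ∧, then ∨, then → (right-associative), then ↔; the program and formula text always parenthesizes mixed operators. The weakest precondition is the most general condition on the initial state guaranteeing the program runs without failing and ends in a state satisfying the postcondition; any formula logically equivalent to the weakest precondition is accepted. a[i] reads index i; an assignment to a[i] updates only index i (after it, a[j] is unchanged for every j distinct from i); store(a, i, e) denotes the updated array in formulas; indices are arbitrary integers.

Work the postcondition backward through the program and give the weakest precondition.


Working backward. After the program, the postcondition 3*mem[lim] - 9 < 5 ↔ (3*j - 9 ≥ -1 ↔ mem[x + 1] + 3*m ≥ 2) must hold; in canonical form it is 3*mem[lim] < 14 ↔ (3*j ≥ 8 ↔ mem[x + 1] + 3*m ≥ 2).
Before j := y - 3*lim: 3*mem[lim] < 14 ↔ (3*y ≥ 9*lim + 8 ↔ mem[x + 1] + 3*m ≥ 2)
Before mem[y + 1] := lim - 2*lim - 1: 3*store(mem, y + 1, -lim - 1)[lim] < 14 ↔ (3*y ≥ 9*lim + 8 ↔ store(mem, y + 1, -lim - 1)[x + 1] + 3*m ≥ 2)
Answer: WP = 3*store(mem, y + 1, -lim - 1)[lim] < 14 ↔ (3*y ≥ 9*lim + 8 ↔ store(mem, y + 1, -lim - 1)[x + 1] + 3*m ≥ 2)


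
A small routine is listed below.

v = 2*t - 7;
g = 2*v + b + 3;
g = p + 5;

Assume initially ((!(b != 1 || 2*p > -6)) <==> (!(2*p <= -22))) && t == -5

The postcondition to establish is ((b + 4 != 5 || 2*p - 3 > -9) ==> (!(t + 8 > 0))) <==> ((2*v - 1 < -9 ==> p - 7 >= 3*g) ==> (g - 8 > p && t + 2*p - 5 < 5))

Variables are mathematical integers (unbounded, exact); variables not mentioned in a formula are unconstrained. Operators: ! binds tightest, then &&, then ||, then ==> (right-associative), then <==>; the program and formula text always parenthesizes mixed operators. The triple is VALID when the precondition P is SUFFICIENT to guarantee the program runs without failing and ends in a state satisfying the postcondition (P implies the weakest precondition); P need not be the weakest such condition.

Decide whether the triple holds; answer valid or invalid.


Working backward. After the program, the postcondition ((b + 4 != 5 || 2*p - 3 > -9) ==> (!(t + 8 > 0))) <==> ((2*v - 1 < -9 ==> p - 7 >= 3*g) ==> (g - 8 > p && t + 2*p - 5 < 5)) must hold; in canonical form it is ((b != 1 || 2*p > -6) ==> (!(t > -8))) <==> ((2*v < -8 ==> p >= 3*g + 7) ==> (g > p + 8 && 2*p + t < 10)).
Before g := p + 5: ((b != 1 || 2*p > -6) ==> (!(t > -8))) <==> (!(2*v < -8 ==> 2*p <= -22))
Before g := 2*v + b + 3: ((b != 1 || 2*p > -6) ==> (!(t > -8))) <==> (!(2*v < -8 ==> 2*p <= -22))
Before v := 2*t - 7: ((b != 1 || 2*p > -6) ==> (!(t > -8))) <==> (!(4*t < 6 ==> 2*p <= -22))
The weakest precondition is ((b != 1 || 2*p > -6) ==> (!(t > -8))) <==> (!(4*t < 6 ==> 2*p <= -22)).
Check whether ((!(b != 1 || 2*p > -6)) <==> (!(2*p <= -22))) && t == -5 implies it.
Every state satisfying the precondition satisfies the weakest precondition: the implication holds.
Answer: valid


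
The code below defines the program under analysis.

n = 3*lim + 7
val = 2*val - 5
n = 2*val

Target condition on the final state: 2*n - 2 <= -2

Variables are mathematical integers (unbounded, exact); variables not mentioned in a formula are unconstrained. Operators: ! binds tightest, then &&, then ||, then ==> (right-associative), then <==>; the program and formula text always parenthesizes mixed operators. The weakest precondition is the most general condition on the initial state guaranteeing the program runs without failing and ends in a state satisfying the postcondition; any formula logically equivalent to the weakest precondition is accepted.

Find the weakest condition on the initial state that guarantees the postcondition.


Working backward. After the program, the postcondition 2*n - 2 <= -2 must hold; in canonical form it is 2*n <= 0.
Before n := 2*val: 4*val <= 0
Before val := 2*val - 5: 8*val <= 20
Before n := 3*lim + 7: 8*val <= 20
Answer: WP = 8*val <= 20


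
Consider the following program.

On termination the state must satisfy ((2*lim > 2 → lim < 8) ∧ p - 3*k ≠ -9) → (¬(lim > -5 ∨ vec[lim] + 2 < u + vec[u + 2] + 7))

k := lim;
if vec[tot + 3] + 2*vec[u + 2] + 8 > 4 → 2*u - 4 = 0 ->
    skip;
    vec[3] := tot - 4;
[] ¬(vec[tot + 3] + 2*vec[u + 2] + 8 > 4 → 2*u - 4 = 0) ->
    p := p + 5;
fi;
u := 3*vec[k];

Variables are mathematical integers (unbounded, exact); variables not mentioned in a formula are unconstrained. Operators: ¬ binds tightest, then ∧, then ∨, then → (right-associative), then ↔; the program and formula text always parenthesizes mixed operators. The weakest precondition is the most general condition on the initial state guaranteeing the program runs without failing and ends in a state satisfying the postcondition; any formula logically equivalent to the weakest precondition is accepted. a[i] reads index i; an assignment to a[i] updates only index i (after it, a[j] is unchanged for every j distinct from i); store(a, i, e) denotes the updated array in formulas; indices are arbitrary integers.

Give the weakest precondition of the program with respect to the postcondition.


Working backward. After the program, the postcondition ((2*lim > 2 → lim < 8) ∧ p - 3*k ≠ -9) → (¬(lim > -5 ∨ vec[lim] + 2 < u + vec[u + 2] + 7)) must hold; in canonical form it is ((2*lim > 2 → lim < 8) ∧ p ≠ 3*k - 9) → (¬(lim > -5 ∨ vec[lim] < vec[u + 2] + u + 5)).
Before u := 3*vec[k]: ((2*lim > 2 → lim < 8) ∧ p ≠ 3*k - 9) → (¬(lim > -5 ∨ vec[lim] < vec[3*vec[k] + 2] + 3*vec[k] + 5))
Then branch requires ((2*lim > 2 → lim < 8) ∧ p ≠ 3*k - 9) → (¬(lim > -5 ∨ store(vec, 3, tot - 4)[lim] < store(vec, 3, tot - 4)[3*store(vec, 3, tot - 4)[k] + 2] + 3*store(vec, 3, tot - 4)[k] + 5)); else branch requires ((2*lim > 2 → lim < 8) ∧ p ≠ 3*k - 14) → (¬(lim > -5 ∨ vec[lim] < vec[3*vec[k] + 2] + 3*vec[k] + 5)).
Before the if: ((vec[tot + 3] + 2*vec[u + 2] > -4 → 2*u = 4) → (((2*lim > 2 → lim < 8) ∧ p ≠ 3*k - 9) → (¬(lim > -5 ∨ store(vec, 3, tot - 4)[lim] < store(vec, 3, tot - 4)[3*store(vec, 3, tot - 4)[k] + 2] + 3*store(vec, 3, tot - 4)[k] + 5)))) ∧ ((¬(vec[tot + 3] + 2*vec[u + 2] > -4 → 2*u = 4)) → (((2*lim > 2 → lim < 8) ∧ p ≠ 3*k - 14) → (¬(lim > -5 ∨ vec[lim] < vec[3*vec[k] + 2] + 3*vec[k] + 5))))
Before k := lim: ((vec[tot + 3] + 2*vec[u + 2] > -4 → 2*u = 4) → (((2*lim > 2 → lim < 8) ∧ p ≠ 3*lim - 9) → (¬(lim > -5 ∨ store(vec, 3, tot - 4)[3*store(vec, 3, tot - 4)[lim] + 2] + 2*store(vec, 3, tot - 4)[lim] > -5)))) ∧ ((¬(vec[tot + 3] + 2*vec[u + 2] > -4 → 2*u = 4)) → (((2*lim > 2 → lim < 8) ∧ p ≠ 3*lim - 14) → (¬(lim > -5 ∨ vec[3*vec[lim] + 2] + 2*vec[lim] > -5))))
Answer: WP = ((vec[tot + 3] + 2*vec[u + 2] > -4 → 2*u = 4) → (((2*lim > 2 → lim < 8) ∧ p ≠ 3*lim - 9) → (¬(lim > -5 ∨ store(vec, 3, tot - 4)[3*store(vec, 3, tot - 4)[lim] + 2] + 2*store(vec, 3, tot - 4)[lim] > -5)))) ∧ ((¬(vec[tot + 3] + 2*vec[u + 2] > -4 → 2*u = 4)) → (((2*lim > 2 → lim < 8) ∧ p ≠ 3*lim - 14) → (¬(lim > -5 ∨ vec[3*vec[lim] + 2] + 2*vec[lim] > -5))))


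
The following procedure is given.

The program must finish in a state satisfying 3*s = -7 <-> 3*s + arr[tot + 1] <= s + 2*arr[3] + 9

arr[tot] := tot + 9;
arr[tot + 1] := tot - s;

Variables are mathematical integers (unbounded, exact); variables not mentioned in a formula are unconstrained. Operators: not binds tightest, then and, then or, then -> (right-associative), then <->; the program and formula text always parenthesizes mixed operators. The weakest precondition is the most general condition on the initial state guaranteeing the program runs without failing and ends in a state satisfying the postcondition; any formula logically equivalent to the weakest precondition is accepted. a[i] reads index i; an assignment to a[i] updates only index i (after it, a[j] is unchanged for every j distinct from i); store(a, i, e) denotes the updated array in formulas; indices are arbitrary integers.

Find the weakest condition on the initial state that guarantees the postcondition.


Working backward. After the program, the postcondition 3*s = -7 <-> 3*s + arr[tot + 1] <= s + 2*arr[3] + 9 must hold; in canonical form it is 3*s = -7 <-> arr[tot + 1] + 2*s <= 2*arr[3] + 9.
Before arr[tot + 1] := tot - s: 3*s = -7 <-> store(arr, tot + 1, -s + tot)[tot + 1] + 2*s <= 2*store(arr, tot + 1, -s + tot)[3] + 9
Before arr[tot] := tot + 9: 3*s = -7 <-> store(store(arr, tot, tot + 9), tot + 1, -s + tot)[tot + 1] + 2*s <= 2*store(store(arr, tot, tot + 9), tot + 1, -s + tot)[3] + 9
Answer: WP = 3*s = -7 <-> store(store(arr, tot, tot + 9), tot + 1, -s + tot)[tot + 1] + 2*s <= 2*store(store(arr, tot, tot + 9), tot + 1, -s + tot)[3] + 9


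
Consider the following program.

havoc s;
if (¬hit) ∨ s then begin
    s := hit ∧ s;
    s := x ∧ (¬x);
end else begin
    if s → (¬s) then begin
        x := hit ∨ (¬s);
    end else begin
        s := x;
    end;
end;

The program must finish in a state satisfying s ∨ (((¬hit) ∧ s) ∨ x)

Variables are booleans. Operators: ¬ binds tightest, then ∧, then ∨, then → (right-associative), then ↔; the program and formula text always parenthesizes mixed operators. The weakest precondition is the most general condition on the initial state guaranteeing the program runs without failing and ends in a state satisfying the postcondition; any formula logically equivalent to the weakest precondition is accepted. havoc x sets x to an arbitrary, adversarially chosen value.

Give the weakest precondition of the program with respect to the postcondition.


Working backward. After the program, the postcondition s ∨ (((¬hit) ∧ s) ∨ x) must hold; in canonical form it is s ∨ ((¬hit) ∧ s) ∨ x.
Then branch requires x; else branch requires (¬(s → (¬s))) → (x ∨ ((¬hit) ∧ x)).
Before the if: (((¬hit) ∨ s) → x) ∧ ((¬((¬hit) ∨ s)) → ((¬(s → (¬s))) → (x ∨ ((¬hit) ∧ x))))
Before havoc s: x ∧ ((¬hit) → x)
Answer: WP = x ∧ ((¬hit) → x)


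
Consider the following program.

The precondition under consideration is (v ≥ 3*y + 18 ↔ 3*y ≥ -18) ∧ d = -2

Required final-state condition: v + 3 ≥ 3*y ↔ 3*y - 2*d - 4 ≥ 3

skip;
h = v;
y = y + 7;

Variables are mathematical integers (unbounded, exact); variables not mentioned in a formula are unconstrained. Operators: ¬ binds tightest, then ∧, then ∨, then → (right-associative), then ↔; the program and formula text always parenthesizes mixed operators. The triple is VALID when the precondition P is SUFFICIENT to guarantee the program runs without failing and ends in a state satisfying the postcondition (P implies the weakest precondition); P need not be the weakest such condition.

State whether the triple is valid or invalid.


Working backward. After the program, the postcondition v + 3 ≥ 3*y ↔ 3*y - 2*d - 4 ≥ 3 must hold; in canonical form it is v ≥ 3*y - 3 ↔ 3*y ≥ 2*d + 7.
Before y := y + 7: v ≥ 3*y + 18 ↔ 3*y ≥ 2*d - 14
Before h := v: v ≥ 3*y + 18 ↔ 3*y ≥ 2*d - 14
Before skip: v ≥ 3*y + 18 ↔ 3*y ≥ 2*d - 14
The weakest precondition is v ≥ 3*y + 18 ↔ 3*y ≥ 2*d - 14.
Check whether (v ≥ 3*y + 18 ↔ 3*y ≥ -18) ∧ d = -2 implies it.
Every state satisfying the precondition satisfies the weakest precondition: the implication holds.
Answer: valid


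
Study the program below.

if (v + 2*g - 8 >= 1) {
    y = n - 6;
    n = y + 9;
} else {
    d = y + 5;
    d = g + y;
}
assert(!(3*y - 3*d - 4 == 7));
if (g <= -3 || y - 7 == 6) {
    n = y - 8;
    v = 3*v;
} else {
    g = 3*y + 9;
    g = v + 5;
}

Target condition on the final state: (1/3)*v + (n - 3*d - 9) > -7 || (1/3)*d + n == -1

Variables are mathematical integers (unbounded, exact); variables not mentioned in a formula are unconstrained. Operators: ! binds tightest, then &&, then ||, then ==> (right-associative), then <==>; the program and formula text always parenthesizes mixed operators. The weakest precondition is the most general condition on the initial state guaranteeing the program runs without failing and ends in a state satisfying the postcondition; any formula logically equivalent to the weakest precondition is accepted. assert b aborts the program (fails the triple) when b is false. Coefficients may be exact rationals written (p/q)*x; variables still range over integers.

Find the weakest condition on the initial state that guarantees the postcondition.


Working backward. After the program, the postcondition (1/3)*v + (n - 3*d - 9) > -7 || (1/3)*d + n == -1 must hold; in canonical form it is n + (1/3)*v > 3*d + 2 || (1/3)*d + n == -1.
Then branch requires v + y > 3*d + 10 || (1/3)*d + y == 7; else branch requires n + (1/3)*v > 3*d + 2 || (1/3)*d + n == -1.
Before the if: ((g <= -3 || y == 13) ==> (v + y > 3*d + 10 || (1/3)*d + y == 7)) && ((!(g <= -3 || y == 13)) ==> (n + (1/3)*v > 3*d + 2 || (1/3)*d + n == -1))
Before assert !(3*y - 3*d - 4 == 7): (!(3*y == 3*d + 11)) && ((g <= -3 || y == 13) ==> (v + y > 3*d + 10 || (1/3)*d + y == 7)) && ((!(g <= -3 || y == 13)) ==> (n + (1/3)*v > 3*d + 2 || (1/3)*d + n == -1))
Then branch requires (!(3*n == 3*d + 29)) && ((g <= -3 || n == 19) ==> (n + v > 3*d + 16 || (1/3)*d + n == 13)) && ((!(g <= -3 || n == 19)) ==> (n + (1/3)*v > 3*d - 1 || (1/3)*d + n == -4)); else branch requires (!(3*g == -11)) && ((g <= -3 || y == 13) ==> (v > 3*g + 2*y + 10 || (1/3)*g + (4/3)*y == 7)) && ((!(g <= -3 || y == 13)) ==> (n + (1/3)*v > 3*g + 3*y + 2 || (1/3)*g + n + (1/3)*y == -1)).
Before the if: (2*g + v >= 9 ==> ((!(3*n == 3*d + 29)) && ((g <= -3 || n == 19) ==> (n + v > 3*d + 16 || (1/3)*d + n == 13)) && ((!(g <= -3 || n == 19)) ==> (n + (1/3)*v > 3*d - 1 || (1/3)*d + n == -4)))) && ((!(2*g + v >= 9)) ==> ((!(3*g == -11)) && ((g <= -3 || y == 13) ==> (v > 3*g + 2*y + 10 || (1/3)*g + (4/3)*y == 7)) && ((!(g <= -3 || y == 13)) ==> (n + (1/3)*v > 3*g + 3*y + 2 || (1/3)*g + n + (1/3)*y == -1))))
Answer: WP = (2*g + v >= 9 ==> ((!(3*n == 3*d + 29)) && ((g <= -3 || n == 19) ==> (n + v > 3*d + 16 || (1/3)*d + n == 13)) && ((!(g <= -3 || n == 19)) ==> (n + (1/3)*v > 3*d - 1 || (1/3)*d + n == -4)))) && ((!(2*g + v >= 9)) ==> ((!(3*g == -11)) && ((g <= -3 || y == 13) ==> (v > 3*g + 2*y + 10 || (1/3)*g + (4/3)*y == 7)) && ((!(g <= -3 || y == 13)) ==> (n + (1/3)*v > 3*g + 3*y + 2 || (1/3)*g + n + (1/3)*y == -1))))


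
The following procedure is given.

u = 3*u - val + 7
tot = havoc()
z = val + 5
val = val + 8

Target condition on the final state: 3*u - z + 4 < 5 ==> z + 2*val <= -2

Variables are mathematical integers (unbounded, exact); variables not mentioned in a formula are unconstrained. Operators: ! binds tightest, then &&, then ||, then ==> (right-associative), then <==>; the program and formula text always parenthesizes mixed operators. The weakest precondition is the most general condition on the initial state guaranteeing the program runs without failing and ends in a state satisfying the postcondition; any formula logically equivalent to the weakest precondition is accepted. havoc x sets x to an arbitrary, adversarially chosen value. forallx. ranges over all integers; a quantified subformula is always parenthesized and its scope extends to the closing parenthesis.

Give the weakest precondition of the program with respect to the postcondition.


Working backward. After the program, the postcondition 3*u - z + 4 < 5 ==> z + 2*val <= -2 must hold; in canonical form it is 3*u < z + 1 ==> 2*val + z <= -2.
Before val := val + 8: 3*u < z + 1 ==> 2*val + z <= -18
Before z := val + 5: 3*u < val + 6 ==> 3*val <= -23
Before havoc tot: 3*u < val + 6 ==> 3*val <= -23
Before u := 3*u - val + 7: 9*u < 4*val - 15 ==> 3*val <= -23
Answer: WP = 9*u < 4*val - 15 ==> 3*val <= -23


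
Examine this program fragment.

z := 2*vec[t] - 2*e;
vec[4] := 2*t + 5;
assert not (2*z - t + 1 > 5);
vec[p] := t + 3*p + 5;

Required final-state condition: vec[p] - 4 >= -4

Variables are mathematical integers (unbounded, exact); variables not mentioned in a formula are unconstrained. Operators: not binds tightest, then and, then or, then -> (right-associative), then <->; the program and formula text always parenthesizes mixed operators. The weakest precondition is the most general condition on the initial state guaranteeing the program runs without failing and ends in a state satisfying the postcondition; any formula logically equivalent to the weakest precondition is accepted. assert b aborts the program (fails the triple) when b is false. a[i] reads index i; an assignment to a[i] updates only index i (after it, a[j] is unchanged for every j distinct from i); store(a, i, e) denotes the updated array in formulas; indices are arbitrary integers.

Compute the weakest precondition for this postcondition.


Working backward. After the program, the postcondition vec[p] - 4 >= -4 must hold; in canonical form it is vec[p] >= 0.
Before vec[p] := t + 3*p + 5: store(vec, p, 3*p + t + 5)[p] >= 0
Before assert not (2*z - t + 1 > 5): (not (2*z > t + 4)) and store(vec, p, 3*p + t + 5)[p] >= 0
Before vec[4] := 2*t + 5: (not (2*z > t + 4)) and store(store(vec, 4, 2*t + 5), p, 3*p + t + 5)[p] >= 0
Before z := 2*vec[t] - 2*e: (not (4*vec[t] > 4*e + t + 4)) and store(store(vec, 4, 2*t + 5), p, 3*p + t + 5)[p] >= 0
Answer: WP = (not (4*vec[t] > 4*e + t + 4)) and store(store(vec, 4, 2*t + 5), p, 3*p + t + 5)[p] >= 0


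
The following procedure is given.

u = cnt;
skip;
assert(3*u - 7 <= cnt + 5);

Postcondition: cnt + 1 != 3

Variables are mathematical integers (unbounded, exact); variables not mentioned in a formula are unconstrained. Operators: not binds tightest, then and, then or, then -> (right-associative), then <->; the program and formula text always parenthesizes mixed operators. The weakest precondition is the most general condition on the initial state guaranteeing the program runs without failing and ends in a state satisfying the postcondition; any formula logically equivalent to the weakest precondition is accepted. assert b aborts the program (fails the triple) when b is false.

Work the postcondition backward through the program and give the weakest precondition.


Working backward. After the program, the postcondition cnt + 1 != 3 must hold; in canonical form it is cnt != 2.
Before assert 3*u - 7 <= cnt + 5: 3*u <= cnt + 12 and cnt != 2
Before skip: 3*u <= cnt + 12 and cnt != 2
Before u := cnt: 2*cnt <= 12 and cnt != 2
Answer: WP = 2*cnt <= 12 and cnt != 2


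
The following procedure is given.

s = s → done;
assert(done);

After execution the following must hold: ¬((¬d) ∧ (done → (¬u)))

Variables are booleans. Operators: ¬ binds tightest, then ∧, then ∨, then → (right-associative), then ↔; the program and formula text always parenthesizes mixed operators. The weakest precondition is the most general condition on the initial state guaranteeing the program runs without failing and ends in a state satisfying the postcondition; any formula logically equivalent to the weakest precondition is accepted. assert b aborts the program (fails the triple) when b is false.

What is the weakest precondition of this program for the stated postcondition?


Working backward. After the program, ¬((¬d) ∧ (done → (¬u))) must hold.
Before assert done: done ∧ (¬((¬d) ∧ (done → (¬u))))
Before s := s → done: done ∧ (¬((¬d) ∧ (done → (¬u))))
Answer: WP = done ∧ (¬((¬d) ∧ (done → (¬u))))


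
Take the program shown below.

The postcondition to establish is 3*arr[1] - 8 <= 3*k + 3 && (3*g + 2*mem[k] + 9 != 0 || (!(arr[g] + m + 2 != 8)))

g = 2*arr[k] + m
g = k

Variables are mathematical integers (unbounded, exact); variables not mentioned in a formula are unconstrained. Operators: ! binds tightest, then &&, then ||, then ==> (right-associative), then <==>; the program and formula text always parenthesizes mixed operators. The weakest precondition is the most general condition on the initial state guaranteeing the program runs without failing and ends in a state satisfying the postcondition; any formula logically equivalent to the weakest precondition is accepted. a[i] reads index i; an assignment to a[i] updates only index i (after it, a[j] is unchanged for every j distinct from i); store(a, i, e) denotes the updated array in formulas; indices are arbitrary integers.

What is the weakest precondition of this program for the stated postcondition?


Working backward. After the program, the postcondition 3*arr[1] - 8 <= 3*k + 3 && (3*g + 2*mem[k] + 9 != 0 || (!(arr[g] + m + 2 != 8))) must hold; in canonical form it is 3*arr[1] <= 3*k + 11 && (2*mem[k] + 3*g != -9 || (!(arr[g] + m != 6))).
Before g := k: 3*arr[1] <= 3*k + 11 && (2*mem[k] + 3*k != -9 || (!(arr[k] + m != 6)))
Before g := 2*arr[k] + m: 3*arr[1] <= 3*k + 11 && (2*mem[k] + 3*k != -9 || (!(arr[k] + m != 6)))
Answer: WP = 3*arr[1] <= 3*k + 11 && (2*mem[k] + 3*k != -9 || (!(arr[k] + m != 6)))


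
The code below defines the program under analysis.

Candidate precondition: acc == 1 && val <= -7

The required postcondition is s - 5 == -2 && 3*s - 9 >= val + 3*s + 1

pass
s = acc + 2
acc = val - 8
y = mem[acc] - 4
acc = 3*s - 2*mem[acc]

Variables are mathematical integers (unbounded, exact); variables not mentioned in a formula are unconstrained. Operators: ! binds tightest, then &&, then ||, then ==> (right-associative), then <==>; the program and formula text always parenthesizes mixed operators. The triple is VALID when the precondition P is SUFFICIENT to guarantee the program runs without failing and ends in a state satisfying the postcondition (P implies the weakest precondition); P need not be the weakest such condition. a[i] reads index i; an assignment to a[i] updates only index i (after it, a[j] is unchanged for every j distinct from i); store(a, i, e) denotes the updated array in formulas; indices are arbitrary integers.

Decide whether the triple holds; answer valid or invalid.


Working backward. After the program, the postcondition s - 5 == -2 && 3*s - 9 >= val + 3*s + 1 must hold; in canonical form it is s == 3 && val <= -10.
Before acc := 3*s - 2*mem[acc]: s == 3 && val <= -10
Before y := mem[acc] - 4: s == 3 && val <= -10
Before acc := val - 8: s == 3 && val <= -10
Before s := acc + 2: acc == 1 && val <= -10
Before skip: acc == 1 && val <= -10
The weakest precondition is acc == 1 && val <= -10.
Check whether acc == 1 && val <= -7 implies it.
Countermodel: at the initial state acc = 1, val = -9, the precondition holds but the weakest precondition fails.
Answer: invalid


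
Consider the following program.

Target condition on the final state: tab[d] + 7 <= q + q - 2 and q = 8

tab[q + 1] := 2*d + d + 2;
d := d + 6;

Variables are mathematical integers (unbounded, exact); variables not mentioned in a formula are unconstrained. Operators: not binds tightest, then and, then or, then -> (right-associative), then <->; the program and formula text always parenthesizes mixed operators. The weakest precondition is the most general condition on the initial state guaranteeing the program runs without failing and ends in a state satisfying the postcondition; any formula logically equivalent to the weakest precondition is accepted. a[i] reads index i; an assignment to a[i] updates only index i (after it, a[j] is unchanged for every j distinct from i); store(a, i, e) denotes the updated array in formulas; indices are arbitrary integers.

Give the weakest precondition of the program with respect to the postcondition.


Working backward. After the program, the postcondition tab[d] + 7 <= q + q - 2 and q = 8 must hold; in canonical form it is tab[d] <= 2*q - 9 and q = 8.
Before d := d + 6: tab[d + 6] <= 2*q - 9 and q = 8
Before tab[q + 1] := 2*d + d + 2: store(tab, q + 1, 3*d + 2)[d + 6] <= 2*q - 9 and q = 8
Answer: WP = store(tab, q + 1, 3*d + 2)[d + 6] <= 2*q - 9 and q = 8


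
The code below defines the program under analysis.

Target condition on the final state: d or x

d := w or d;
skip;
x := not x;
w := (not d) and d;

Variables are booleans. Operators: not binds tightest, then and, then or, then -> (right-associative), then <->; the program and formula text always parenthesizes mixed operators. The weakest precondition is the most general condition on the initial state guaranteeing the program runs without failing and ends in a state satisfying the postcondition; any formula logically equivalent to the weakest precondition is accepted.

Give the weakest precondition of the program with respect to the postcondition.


Working backward. After the program, d or x must hold.
Before w := (not d) and d: d or x
Before x := not x: d or (not x)
Before skip: d or (not x)
Before d := w or d: w or d or (not x)
Answer: WP = w or d or (not x)


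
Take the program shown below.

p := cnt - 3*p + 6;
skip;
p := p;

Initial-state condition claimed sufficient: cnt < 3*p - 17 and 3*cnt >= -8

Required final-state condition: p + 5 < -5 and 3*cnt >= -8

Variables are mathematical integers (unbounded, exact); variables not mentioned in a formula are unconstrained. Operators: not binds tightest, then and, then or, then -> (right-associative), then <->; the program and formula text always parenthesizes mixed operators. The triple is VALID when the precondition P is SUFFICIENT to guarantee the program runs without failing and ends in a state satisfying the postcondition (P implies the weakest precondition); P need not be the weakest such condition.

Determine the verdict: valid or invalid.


Working backward. After the program, the postcondition p + 5 < -5 and 3*cnt >= -8 must hold; in canonical form it is p < -10 and 3*cnt >= -8.
Before p := p: p < -10 and 3*cnt >= -8
Before skip: p < -10 and 3*cnt >= -8
Before p := cnt - 3*p + 6: cnt < 3*p - 16 and 3*cnt >= -8
The weakest precondition is cnt < 3*p - 16 and 3*cnt >= -8.
Check whether cnt < 3*p - 17 and 3*cnt >= -8 implies it.
Every state satisfying the precondition satisfies the weakest precondition: the implication holds.
Answer: valid


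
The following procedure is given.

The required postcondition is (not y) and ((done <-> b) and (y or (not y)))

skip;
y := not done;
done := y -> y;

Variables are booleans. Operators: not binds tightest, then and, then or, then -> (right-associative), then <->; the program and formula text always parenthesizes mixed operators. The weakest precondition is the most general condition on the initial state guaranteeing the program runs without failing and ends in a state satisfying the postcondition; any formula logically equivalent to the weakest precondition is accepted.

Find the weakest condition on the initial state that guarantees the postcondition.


Working backward. After the program, the postcondition (not y) and ((done <-> b) and (y or (not y))) must hold; in canonical form it is (not y) and (done <-> b).
Before done := y -> y: (not y) and b
Before y := not done: done and b
Before skip: done and b
Answer: WP = done and b


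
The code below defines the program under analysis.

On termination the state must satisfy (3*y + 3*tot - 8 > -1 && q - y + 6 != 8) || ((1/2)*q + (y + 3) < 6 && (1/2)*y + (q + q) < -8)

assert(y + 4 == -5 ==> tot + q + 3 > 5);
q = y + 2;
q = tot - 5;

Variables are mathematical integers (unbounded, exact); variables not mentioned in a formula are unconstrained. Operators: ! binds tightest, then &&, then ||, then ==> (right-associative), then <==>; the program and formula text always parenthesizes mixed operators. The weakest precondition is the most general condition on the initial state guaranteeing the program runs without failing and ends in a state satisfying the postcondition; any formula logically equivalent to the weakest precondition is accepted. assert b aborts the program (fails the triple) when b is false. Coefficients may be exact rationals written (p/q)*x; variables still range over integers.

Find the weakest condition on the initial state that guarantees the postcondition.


Working backward. After the program, the postcondition (3*y + 3*tot - 8 > -1 && q - y + 6 != 8) || ((1/2)*q + (y + 3) < 6 && (1/2)*y + (q + q) < -8) must hold; in canonical form it is (3*tot + 3*y > 7 && q != y + 2) || ((1/2)*q + y < 3 && 2*q + (1/2)*y < -8).
Before q := tot - 5: (3*tot + 3*y > 7 && tot != y + 7) || ((1/2)*tot + y < 11/2 && 2*tot + (1/2)*y < 2)
Before q := y + 2: (3*tot + 3*y > 7 && tot != y + 7) || ((1/2)*tot + y < 11/2 && 2*tot + (1/2)*y < 2)
Before assert y + 4 == -5 ==> tot + q + 3 > 5: (y == -9 ==> q + tot > 2) && ((3*tot + 3*y > 7 && tot != y + 7) || ((1/2)*tot + y < 11/2 && 2*tot + (1/2)*y < 2))
Answer: WP = (y == -9 ==> q + tot > 2) && ((3*tot + 3*y > 7 && tot != y + 7) || ((1/2)*tot + y < 11/2 && 2*tot + (1/2)*y < 2))


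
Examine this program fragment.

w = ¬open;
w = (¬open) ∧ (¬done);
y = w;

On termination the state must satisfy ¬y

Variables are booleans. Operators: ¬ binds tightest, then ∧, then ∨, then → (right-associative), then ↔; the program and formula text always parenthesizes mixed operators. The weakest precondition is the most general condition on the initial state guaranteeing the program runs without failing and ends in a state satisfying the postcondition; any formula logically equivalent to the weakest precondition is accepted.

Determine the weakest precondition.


Working backward. After the program, ¬y must hold.
Before y := w: ¬w
Before w := (¬open) ∧ (¬done): ¬((¬open) ∧ (¬done))
Before w := ¬open: ¬((¬open) ∧ (¬done))
Answer: WP = ¬((¬open) ∧ (¬done))


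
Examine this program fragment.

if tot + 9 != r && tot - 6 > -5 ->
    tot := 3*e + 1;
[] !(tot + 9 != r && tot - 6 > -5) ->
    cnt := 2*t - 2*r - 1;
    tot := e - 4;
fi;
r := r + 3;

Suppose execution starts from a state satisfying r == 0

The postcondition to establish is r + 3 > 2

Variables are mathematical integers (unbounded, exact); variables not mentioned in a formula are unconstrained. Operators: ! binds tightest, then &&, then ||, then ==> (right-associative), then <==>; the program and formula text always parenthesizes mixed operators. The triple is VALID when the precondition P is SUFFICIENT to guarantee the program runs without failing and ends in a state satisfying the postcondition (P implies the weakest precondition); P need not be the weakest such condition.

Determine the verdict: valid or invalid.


Working backward. After the program, the postcondition r + 3 > 2 must hold; in canonical form it is r > -1.
Before r := r + 3: r > -4
Then branch requires r > -4; else branch requires r > -4.
Before the if: ((tot != r - 9 && tot > 1) ==> r > -4) && ((!(tot != r - 9 && tot > 1)) ==> r > -4)
The weakest precondition is ((tot != r - 9 && tot > 1) ==> r > -4) && ((!(tot != r - 9 && tot > 1)) ==> r > -4).
Check whether r == 0 implies it.
Every state satisfying the precondition satisfies the weakest precondition: the implication holds.
Answer: valid


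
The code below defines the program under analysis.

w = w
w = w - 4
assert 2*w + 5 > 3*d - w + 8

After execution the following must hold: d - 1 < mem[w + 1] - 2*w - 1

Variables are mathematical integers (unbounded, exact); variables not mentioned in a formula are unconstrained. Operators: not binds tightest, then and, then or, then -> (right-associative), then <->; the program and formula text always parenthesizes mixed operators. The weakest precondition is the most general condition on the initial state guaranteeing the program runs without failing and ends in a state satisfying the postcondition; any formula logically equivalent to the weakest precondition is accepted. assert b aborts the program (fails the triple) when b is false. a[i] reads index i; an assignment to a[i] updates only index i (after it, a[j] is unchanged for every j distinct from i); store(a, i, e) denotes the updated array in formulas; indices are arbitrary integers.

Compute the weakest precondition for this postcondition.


Working backward. After the program, the postcondition d - 1 < mem[w + 1] - 2*w - 1 must hold; in canonical form it is d + 2*w < mem[w + 1].
Before assert 2*w + 5 > 3*d - w + 8: 3*w > 3*d + 3 and d + 2*w < mem[w + 1]
Before w := w - 4: 3*w > 3*d + 15 and d + 2*w < mem[w - 3] + 8
Before w := w: 3*w > 3*d + 15 and d + 2*w < mem[w - 3] + 8
Answer: WP = 3*w > 3*d + 15 and d + 2*w < mem[w - 3] + 8


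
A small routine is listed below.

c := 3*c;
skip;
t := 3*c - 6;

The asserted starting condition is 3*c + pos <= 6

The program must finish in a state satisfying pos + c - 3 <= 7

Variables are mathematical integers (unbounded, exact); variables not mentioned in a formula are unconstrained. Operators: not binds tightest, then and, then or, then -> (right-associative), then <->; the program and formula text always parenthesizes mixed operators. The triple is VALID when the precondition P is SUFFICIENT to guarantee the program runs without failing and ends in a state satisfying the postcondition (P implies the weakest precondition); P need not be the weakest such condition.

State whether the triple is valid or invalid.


Working backward. After the program, the postcondition pos + c - 3 <= 7 must hold; in canonical form it is c + pos <= 10.
Before t := 3*c - 6: c + pos <= 10
Before skip: c + pos <= 10
Before c := 3*c: 3*c + pos <= 10
The weakest precondition is 3*c + pos <= 10.
Check whether 3*c + pos <= 6 implies it.
Every state satisfying the precondition satisfies the weakest precondition: the implication holds.
Answer: valid
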